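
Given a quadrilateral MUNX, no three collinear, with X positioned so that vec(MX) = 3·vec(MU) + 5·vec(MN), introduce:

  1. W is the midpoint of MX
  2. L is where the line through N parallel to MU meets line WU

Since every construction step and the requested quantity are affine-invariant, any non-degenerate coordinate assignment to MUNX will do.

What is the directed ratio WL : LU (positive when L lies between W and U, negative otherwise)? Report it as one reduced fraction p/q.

Set M = (0, 0), U = (1, 0), N = (0, 1), X = (3, 5); any affine frame gives the same invariant.
1. W is the midpoint of MX ⇒ W = (3/2, 5/2)
2. L is where the line through N parallel to MU meets line WU ⇒ L = (6/5, 1)
L = W + t·(U−W) with t = 3/5, so WL:LU = t:(1−t) = 3/5:2/5

WL:LU = 3/2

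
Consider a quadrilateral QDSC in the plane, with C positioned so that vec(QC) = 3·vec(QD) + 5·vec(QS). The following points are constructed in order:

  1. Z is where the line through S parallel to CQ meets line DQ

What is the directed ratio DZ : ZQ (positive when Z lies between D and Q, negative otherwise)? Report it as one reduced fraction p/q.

DZ:ZQ = -8/3

Choose coordinates Q = (0, 0), D = (1, 0), S = (0, 1), C = (3, 5).
1. Z is where the line through S parallel to CQ meets line DQ ⇒ Z = (-3/5, 0)
Z = D + t·(Q−D) with t = 8/5, so DZ:ZQ = t:(1−t) = 8/5:-3/5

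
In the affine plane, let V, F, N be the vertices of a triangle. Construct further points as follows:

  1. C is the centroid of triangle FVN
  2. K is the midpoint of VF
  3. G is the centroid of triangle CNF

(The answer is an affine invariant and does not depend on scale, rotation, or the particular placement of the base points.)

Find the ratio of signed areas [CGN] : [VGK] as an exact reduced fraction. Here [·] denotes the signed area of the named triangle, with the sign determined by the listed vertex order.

Choose coordinates V = (0, 0), F = (1, 0), N = (0, 1).
1. C is the centroid of triangle FVN ⇒ C = (1/3, 1/3)
2. K is the midpoint of VF ⇒ K = (1/2, 0)
3. G is the centroid of triangle CNF ⇒ G = (4/9, 4/9)
2·[CGN] = 1/9, 2·[VGK] = -2/9
[CGN]:[VGK] = 1/9:-2/9 = -1/2

[CGN]:[VGK] = -1/2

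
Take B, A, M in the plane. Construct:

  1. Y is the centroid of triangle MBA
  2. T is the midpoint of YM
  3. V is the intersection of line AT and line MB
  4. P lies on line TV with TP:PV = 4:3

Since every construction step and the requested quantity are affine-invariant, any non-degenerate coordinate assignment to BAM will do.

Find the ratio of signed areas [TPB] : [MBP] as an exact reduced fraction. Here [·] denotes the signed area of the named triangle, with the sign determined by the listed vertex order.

[TPB]:[MBP] = 16/15

Assign B = (0, 0), A = (1, 0), M = (0, 1) — the answer is frame-independent, so this choice is without loss of generality.
1. Y is the centroid of triangle MBA ⇒ Y = (1/3, 1/3)
2. T is the midpoint of YM ⇒ T = (1/6, 2/3)
3. V is the intersection of line AT and line MB ⇒ V = (0, 4/5)
4. P lies on line TV with TP:PV = 4:3 ⇒ P = (1/14, 26/35)
2·[TPB] = 8/105, 2·[MBP] = 1/14
[TPB]:[MBP] = 8/105:1/14 = 16/15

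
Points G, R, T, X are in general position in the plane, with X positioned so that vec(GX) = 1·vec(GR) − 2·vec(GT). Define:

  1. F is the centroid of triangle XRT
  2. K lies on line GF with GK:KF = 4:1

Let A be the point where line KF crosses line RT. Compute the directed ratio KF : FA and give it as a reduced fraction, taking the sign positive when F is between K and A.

Work in coordinates with G = (0, 0), R = (1, 0), T = (0, 1), X = (1, -2).
1. F is the centroid of triangle XRT ⇒ F = (2/3, -1/3)
2. K lies on line GF with GK:KF = 4:1 ⇒ K = (8/15, -4/15)
line KF meets RT at A = (2, -1)
F = K + t·(A−K) with t = 1/11, so KF:FA = 1/11:10/11

KF:FA = 1/10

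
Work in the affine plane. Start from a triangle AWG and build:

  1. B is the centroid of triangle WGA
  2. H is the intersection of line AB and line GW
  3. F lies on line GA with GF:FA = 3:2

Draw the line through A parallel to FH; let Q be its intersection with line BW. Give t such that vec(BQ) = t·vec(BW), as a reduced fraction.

Set A = (0, 0), W = (1, 0), G = (0, 1); any affine frame gives the same invariant.
1. B is the centroid of triangle WGA ⇒ B = (1/3, 1/3)
2. H is the intersection of line AB and line GW ⇒ H = (1/2, 1/2)
3. F lies on line GA with GF:FA = 3:2 ⇒ F = (0, 2/5)
through A parallel to FH: direction (1/2, 1/10); meets BW at Q = (5/7, 1/7)
Q = B + t·(W−B) with t = 4/7

t = 4/7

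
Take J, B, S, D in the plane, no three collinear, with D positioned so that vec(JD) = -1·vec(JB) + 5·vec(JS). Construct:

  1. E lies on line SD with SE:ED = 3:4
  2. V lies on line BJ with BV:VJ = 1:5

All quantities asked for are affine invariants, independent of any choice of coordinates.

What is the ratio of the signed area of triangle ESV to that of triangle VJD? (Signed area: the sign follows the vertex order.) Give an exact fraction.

[ESV]:[VJD] = -6/25

Work in coordinates with J = (0, 0), B = (1, 0), S = (0, 1), D = (-1, 5).
1. E lies on line SD with SE:ED = 3:4 ⇒ E = (-3/7, 19/7)
2. V lies on line BJ with BV:VJ = 1:5 ⇒ V = (5/6, 0)
2·[ESV] = 1, 2·[VJD] = -25/6
[ESV]:[VJD] = 1:-25/6 = -6/25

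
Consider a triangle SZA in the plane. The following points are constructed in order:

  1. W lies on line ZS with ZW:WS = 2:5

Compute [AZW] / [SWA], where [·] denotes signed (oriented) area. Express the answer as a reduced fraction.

[AZW]:[SWA] = -2/5

Work in coordinates with S = (0, 0), Z = (1, 0), A = (0, 1).
1. W lies on line ZS with ZW:WS = 2:5 ⇒ W = (5/7, 0)
2·[AZW] = -2/7, 2·[SWA] = 5/7
[AZW]:[SWA] = -2/7:5/7 = -2/5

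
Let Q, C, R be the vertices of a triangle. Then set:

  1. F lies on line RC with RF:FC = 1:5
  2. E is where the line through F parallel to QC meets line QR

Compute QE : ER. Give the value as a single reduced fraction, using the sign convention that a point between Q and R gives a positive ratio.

QE:ER = 5

Work in coordinates with Q = (0, 0), C = (1, 0), R = (0, 1).
1. F lies on line RC with RF:FC = 1:5 ⇒ F = (1/6, 5/6)
2. E is where the line through F parallel to QC meets line QR ⇒ E = (0, 5/6)
E = Q + t·(R−Q) with t = 5/6, so QE:ER = t:(1−t) = 5/6:1/6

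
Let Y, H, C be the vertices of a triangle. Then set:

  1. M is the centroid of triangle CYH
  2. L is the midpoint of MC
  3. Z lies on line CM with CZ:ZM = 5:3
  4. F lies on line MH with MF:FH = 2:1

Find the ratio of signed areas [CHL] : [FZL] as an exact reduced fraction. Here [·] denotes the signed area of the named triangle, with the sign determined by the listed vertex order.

[CHL]:[FZL] = 6

Set Y = (0, 0), H = (1, 0), C = (0, 1); any affine frame gives the same invariant.
1. M is the centroid of triangle CYH ⇒ M = (1/3, 1/3)
2. L is the midpoint of MC ⇒ L = (1/6, 2/3)
3. Z lies on line CM with CZ:ZM = 5:3 ⇒ Z = (5/24, 7/12)
4. F lies on line MH with MF:FH = 2:1 ⇒ F = (7/9, 1/9)
2·[CHL] = -1/6, 2·[FZL] = -1/36
[CHL]:[FZL] = -1/6:-1/36 = 6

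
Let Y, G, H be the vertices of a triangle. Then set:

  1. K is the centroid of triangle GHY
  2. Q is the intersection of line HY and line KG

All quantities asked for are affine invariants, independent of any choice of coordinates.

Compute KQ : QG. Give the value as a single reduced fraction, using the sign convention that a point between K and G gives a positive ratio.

KQ:QG = -1/3

Assign Y = (0, 0), G = (1, 0), H = (0, 1) — the answer is frame-independent, so this choice is without loss of generality.
1. K is the centroid of triangle GHY ⇒ K = (1/3, 1/3)
2. Q is the intersection of line HY and line KG ⇒ Q = (0, 1/2)
Q = K + t·(G−K) with t = -1/2, so KQ:QG = t:(1−t) = -1/2:3/2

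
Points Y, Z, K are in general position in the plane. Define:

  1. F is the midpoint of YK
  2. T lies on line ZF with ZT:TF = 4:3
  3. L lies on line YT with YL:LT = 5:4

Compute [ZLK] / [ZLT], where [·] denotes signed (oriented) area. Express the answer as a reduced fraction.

Choose coordinates Y = (0, 0), Z = (1, 0), K = (0, 1).
1. F is the midpoint of YK ⇒ F = (0, 1/2)
2. T lies on line ZF with ZT:TF = 4:3 ⇒ T = (3/7, 2/7)
3. L lies on line YT with YL:LT = 5:4 ⇒ L = (5/21, 10/63)
2·[ZLK] = -38/63, 2·[ZLT] = -8/63
[ZLK]:[ZLT] = -38/63:-8/63 = 19/4

[ZLK]:[ZLT] = 19/4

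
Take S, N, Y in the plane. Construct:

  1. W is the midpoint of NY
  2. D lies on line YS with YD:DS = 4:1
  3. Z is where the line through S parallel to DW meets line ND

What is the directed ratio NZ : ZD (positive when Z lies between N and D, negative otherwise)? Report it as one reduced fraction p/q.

Set S = (0, 0), N = (1, 0), Y = (0, 1); any affine frame gives the same invariant.
1. W is the midpoint of NY ⇒ W = (1/2, 1/2)
2. D lies on line YS with YD:DS = 4:1 ⇒ D = (0, 1/5)
3. Z is where the line through S parallel to DW meets line ND ⇒ Z = (1/4, 3/20)
Z = N + t·(D−N) with t = 3/4, so NZ:ZD = t:(1−t) = 3/4:1/4

NZ:ZD = 3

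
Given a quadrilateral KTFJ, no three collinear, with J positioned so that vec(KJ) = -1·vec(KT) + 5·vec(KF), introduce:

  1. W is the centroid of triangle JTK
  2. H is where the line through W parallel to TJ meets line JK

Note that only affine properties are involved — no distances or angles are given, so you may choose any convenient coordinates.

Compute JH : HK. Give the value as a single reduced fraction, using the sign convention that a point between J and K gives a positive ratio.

JH:HK = 1/2

Work in coordinates with K = (0, 0), T = (1, 0), F = (0, 1), J = (-1, 5).
1. W is the centroid of triangle JTK ⇒ W = (0, 5/3)
2. H is where the line through W parallel to TJ meets line JK ⇒ H = (-2/3, 10/3)
H = J + t·(K−J) with t = 1/3, so JH:HK = t:(1−t) = 1/3:2/3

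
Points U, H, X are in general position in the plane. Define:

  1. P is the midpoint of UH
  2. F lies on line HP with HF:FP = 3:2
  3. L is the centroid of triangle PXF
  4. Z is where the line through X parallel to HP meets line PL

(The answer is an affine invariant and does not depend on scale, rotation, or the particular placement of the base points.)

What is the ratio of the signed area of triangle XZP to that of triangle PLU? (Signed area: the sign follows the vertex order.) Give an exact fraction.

Choose coordinates U = (0, 0), H = (1, 0), X = (0, 1).
1. P is the midpoint of UH ⇒ P = (1/2, 0)
2. F lies on line HP with HF:FP = 3:2 ⇒ F = (7/10, 0)
3. L is the centroid of triangle PXF ⇒ L = (2/5, 1/3)
4. Z is where the line through X parallel to HP meets line PL ⇒ Z = (1/5, 1)
2·[XZP] = -1/5, 2·[PLU] = 1/6
[XZP]:[PLU] = -1/5:1/6 = -6/5

[XZP]:[PLU] = -6/5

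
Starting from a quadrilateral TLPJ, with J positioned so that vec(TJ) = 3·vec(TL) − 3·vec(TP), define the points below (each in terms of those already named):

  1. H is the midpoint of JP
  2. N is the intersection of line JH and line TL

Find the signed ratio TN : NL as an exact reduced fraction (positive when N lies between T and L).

Work in coordinates with T = (0, 0), L = (1, 0), P = (0, 1), J = (3, -3).
1. H is the midpoint of JP ⇒ H = (3/2, -1)
2. N is the intersection of line JH and line TL ⇒ N = (3/4, 0)
N = T + t·(L−T) with t = 3/4, so TN:NL = t:(1−t) = 3/4:1/4

TN:NL = 3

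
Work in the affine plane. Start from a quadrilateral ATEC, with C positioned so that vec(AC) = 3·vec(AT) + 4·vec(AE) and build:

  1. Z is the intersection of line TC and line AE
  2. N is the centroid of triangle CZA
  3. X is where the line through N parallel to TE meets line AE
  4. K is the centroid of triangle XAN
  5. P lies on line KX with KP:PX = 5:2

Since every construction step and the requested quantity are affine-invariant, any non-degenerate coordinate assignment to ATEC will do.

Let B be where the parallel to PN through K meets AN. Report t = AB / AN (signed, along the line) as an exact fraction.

t = 12/17

Choose coordinates A = (0, 0), T = (1, 0), E = (0, 1), C = (3, 4).
1. Z is the intersection of line TC and line AE ⇒ Z = (0, -2)
2. N is the centroid of triangle CZA ⇒ N = (1, 2/3)
3. X is where the line through N parallel to TE meets line AE ⇒ X = (0, 5/3)
4. K is the centroid of triangle XAN ⇒ K = (1/3, 7/9)
5. P lies on line KX with KP:PX = 5:2 ⇒ P = (2/21, 89/63)
through K parallel to PN: direction (19/21, -47/63); meets AN at B = (12/17, 8/17)
B = A + t·(N−A) with t = 12/17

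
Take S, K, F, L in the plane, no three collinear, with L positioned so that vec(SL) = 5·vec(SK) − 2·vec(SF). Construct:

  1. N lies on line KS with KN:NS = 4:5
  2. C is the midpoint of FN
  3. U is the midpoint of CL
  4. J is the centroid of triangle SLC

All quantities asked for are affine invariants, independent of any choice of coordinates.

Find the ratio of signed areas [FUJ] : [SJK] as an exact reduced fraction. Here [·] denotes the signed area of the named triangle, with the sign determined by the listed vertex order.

Choose coordinates S = (0, 0), K = (1, 0), F = (0, 1), L = (5, -2).
1. N lies on line KS with KN:NS = 4:5 ⇒ N = (5/9, 0)
2. C is the midpoint of FN ⇒ C = (5/18, 1/2)
3. U is the midpoint of CL ⇒ U = (95/36, -3/4)
4. J is the centroid of triangle SLC ⇒ J = (95/54, -1/2)
2·[FUJ] = -95/108, 2·[SJK] = 1/2
[FUJ]:[SJK] = -95/108:1/2 = -95/54

[FUJ]:[SJK] = -95/54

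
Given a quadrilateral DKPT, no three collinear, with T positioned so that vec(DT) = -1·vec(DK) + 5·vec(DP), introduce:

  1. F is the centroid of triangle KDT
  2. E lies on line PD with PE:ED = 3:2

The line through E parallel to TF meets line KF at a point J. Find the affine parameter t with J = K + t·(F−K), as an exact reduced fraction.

t = 44/25

Set D = (0, 0), K = (1, 0), P = (0, 1), T = (-1, 5); any affine frame gives the same invariant.
1. F is the centroid of triangle KDT ⇒ F = (0, 5/3)
2. E lies on line PD with PE:ED = 3:2 ⇒ E = (0, 2/5)
through E parallel to TF: direction (1, -10/3); meets KF at J = (-19/25, 44/15)
J = K + t·(F−K) with t = 44/25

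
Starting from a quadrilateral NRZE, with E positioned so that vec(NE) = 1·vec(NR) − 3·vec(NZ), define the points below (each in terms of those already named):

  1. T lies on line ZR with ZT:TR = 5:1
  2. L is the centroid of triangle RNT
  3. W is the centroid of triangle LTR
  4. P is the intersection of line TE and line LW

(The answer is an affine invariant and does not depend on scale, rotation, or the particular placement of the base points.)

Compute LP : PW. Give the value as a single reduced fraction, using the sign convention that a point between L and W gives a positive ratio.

Set N = (0, 0), R = (1, 0), Z = (0, 1), E = (1, -3); any affine frame gives the same invariant.
1. T lies on line ZR with ZT:TR = 5:1 ⇒ T = (5/6, 1/6)
2. L is the centroid of triangle RNT ⇒ L = (11/18, 1/18)
3. W is the centroid of triangle LTR ⇒ W = (22/27, 2/27)
4. P is the intersection of line TE and line LW ⇒ P = (88/105, 8/105)
P = L + t·(W−L) with t = 39/35, so LP:PW = t:(1−t) = 39/35:-4/35

LP:PW = -39/4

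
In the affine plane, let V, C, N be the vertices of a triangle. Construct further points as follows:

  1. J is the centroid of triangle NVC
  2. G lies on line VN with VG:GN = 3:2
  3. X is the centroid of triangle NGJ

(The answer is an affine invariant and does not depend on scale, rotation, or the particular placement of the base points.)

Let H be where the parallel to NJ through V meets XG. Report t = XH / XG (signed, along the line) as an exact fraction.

Assign V = (0, 0), C = (1, 0), N = (0, 1) — the answer is frame-independent, so this choice is without loss of generality.
1. J is the centroid of triangle NVC ⇒ J = (1/3, 1/3)
2. G lies on line VN with VG:GN = 3:2 ⇒ G = (0, 3/5)
3. X is the centroid of triangle NGJ ⇒ X = (1/9, 29/45)
through V parallel to NJ: direction (1/3, -2/3); meets XG at H = (-1/4, 1/2)
H = X + t·(G−X) with t = 13/4

t = 13/4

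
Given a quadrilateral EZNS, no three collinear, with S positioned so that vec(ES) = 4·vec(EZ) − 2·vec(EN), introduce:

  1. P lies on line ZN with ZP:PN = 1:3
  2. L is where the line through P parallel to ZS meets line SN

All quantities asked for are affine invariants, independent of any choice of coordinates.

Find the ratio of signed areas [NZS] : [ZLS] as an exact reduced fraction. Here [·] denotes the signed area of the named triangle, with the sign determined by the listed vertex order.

[NZS]:[ZLS] = -4

Choose coordinates E = (0, 0), Z = (1, 0), N = (0, 1), S = (4, -2).
1. P lies on line ZN with ZP:PN = 1:3 ⇒ P = (3/4, 1/4)
2. L is where the line through P parallel to ZS meets line SN ⇒ L = (3, -5/4)
2·[NZS] = 1, 2·[ZLS] = -1/4
[NZS]:[ZLS] = 1:-1/4 = -4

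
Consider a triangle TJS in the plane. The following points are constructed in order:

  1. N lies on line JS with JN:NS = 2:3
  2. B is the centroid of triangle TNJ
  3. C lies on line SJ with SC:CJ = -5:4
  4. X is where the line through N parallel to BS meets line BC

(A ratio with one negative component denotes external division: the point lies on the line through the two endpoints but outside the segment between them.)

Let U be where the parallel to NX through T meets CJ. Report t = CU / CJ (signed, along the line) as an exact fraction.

t = 33/20

Set T = (0, 0), J = (1, 0), S = (0, 1); any affine frame gives the same invariant.
1. N lies on line JS with JN:NS = 2:3 ⇒ N = (3/5, 2/5)
2. B is the centroid of triangle TNJ ⇒ B = (8/15, 2/15)
3. C lies on line SJ with SC:CJ = -5:4 ⇒ C = (5, -4)
4. X is where the line through N parallel to BS meets line BC ⇒ X = (401/375, -136/375)
through T parallel to NX: direction (176/375, -286/375); meets CJ at U = (-8/5, 13/5)
U = C + t·(J−C) with t = 33/20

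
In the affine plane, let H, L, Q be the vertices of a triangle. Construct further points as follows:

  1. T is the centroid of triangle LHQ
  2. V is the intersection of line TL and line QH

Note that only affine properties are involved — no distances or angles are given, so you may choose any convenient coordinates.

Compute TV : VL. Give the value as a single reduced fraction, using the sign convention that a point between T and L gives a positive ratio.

Assign H = (0, 0), L = (1, 0), Q = (0, 1) — the answer is frame-independent, so this choice is without loss of generality.
1. T is the centroid of triangle LHQ ⇒ T = (1/3, 1/3)
2. V is the intersection of line TL and line QH ⇒ V = (0, 1/2)
V = T + t·(L−T) with t = -1/2, so TV:VL = t:(1−t) = -1/2:3/2

TV:VL = -1/3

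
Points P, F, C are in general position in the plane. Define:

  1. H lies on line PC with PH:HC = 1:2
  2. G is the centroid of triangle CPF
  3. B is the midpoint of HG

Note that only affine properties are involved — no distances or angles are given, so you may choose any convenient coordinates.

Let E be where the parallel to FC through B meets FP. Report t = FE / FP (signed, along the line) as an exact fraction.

t = 1/2

Assign P = (0, 0), F = (1, 0), C = (0, 1) — the answer is frame-independent, so this choice is without loss of generality.
1. H lies on line PC with PH:HC = 1:2 ⇒ H = (0, 1/3)
2. G is the centroid of triangle CPF ⇒ G = (1/3, 1/3)
3. B is the midpoint of HG ⇒ B = (1/6, 1/3)
through B parallel to FC: direction (-1, 1); meets FP at E = (1/2, 0)
E = F + t·(P−F) with t = 1/2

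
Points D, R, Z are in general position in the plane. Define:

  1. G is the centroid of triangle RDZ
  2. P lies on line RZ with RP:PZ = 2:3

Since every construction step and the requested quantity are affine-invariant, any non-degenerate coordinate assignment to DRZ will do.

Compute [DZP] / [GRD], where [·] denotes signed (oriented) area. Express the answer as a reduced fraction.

Assign D = (0, 0), R = (1, 0), Z = (0, 1) — the answer is frame-independent, so this choice is without loss of generality.
1. G is the centroid of triangle RDZ ⇒ G = (1/3, 1/3)
2. P lies on line RZ with RP:PZ = 2:3 ⇒ P = (3/5, 2/5)
2·[DZP] = -3/5, 2·[GRD] = -1/3
[DZP]:[GRD] = -3/5:-1/3 = 9/5

[DZP]:[GRD] = 9/5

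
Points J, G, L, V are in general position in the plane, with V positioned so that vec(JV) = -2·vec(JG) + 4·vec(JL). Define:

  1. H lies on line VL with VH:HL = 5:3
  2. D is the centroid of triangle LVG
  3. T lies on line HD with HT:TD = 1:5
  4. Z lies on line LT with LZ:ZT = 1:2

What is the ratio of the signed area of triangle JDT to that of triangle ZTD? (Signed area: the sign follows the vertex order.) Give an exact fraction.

Assign J = (0, 0), G = (1, 0), L = (0, 1), V = (-2, 4) — the answer is frame-independent, so this choice is without loss of generality.
1. H lies on line VL with VH:HL = 5:3 ⇒ H = (-3/4, 17/8)
2. D is the centroid of triangle LVG ⇒ D = (-1/3, 5/3)
3. T lies on line HD with HT:TD = 1:5 ⇒ T = (-49/72, 295/144)
4. Z lies on line LT with LZ:ZT = 1:2 ⇒ Z = (-49/216, 583/432)
2·[JDT] = 65/144, 2·[ZTD] = -5/72
[JDT]:[ZTD] = 65/144:-5/72 = -13/2

[JDT]:[ZTD] = -13/2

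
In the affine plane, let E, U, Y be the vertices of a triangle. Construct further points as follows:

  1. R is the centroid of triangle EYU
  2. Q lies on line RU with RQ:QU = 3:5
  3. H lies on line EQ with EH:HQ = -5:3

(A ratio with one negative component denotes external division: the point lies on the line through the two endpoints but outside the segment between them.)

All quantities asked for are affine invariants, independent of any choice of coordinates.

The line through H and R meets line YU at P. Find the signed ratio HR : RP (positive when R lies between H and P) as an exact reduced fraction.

HR:RP = -63/16

Set E = (0, 0), U = (1, 0), Y = (0, 1); any affine frame gives the same invariant.
1. R is the centroid of triangle EYU ⇒ R = (1/3, 1/3)
2. Q lies on line RU with RQ:QU = 3:5 ⇒ Q = (7/12, 5/24)
3. H lies on line EQ with EH:HQ = -5:3 ⇒ H = (35/24, 25/48)
line HR meets YU at P = (13/21, 8/21)
R = H + t·(P−H) with t = 63/47, so HR:RP = 63/47:-16/47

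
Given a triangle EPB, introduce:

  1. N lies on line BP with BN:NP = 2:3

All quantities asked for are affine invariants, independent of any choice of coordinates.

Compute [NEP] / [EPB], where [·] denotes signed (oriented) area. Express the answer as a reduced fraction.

[NEP]:[EPB] = 3/5

Choose coordinates E = (0, 0), P = (1, 0), B = (0, 1).
1. N lies on line BP with BN:NP = 2:3 ⇒ N = (2/5, 3/5)
2·[NEP] = 3/5, 2·[EPB] = 1
[NEP]:[EPB] = 3/5:1 = 3/5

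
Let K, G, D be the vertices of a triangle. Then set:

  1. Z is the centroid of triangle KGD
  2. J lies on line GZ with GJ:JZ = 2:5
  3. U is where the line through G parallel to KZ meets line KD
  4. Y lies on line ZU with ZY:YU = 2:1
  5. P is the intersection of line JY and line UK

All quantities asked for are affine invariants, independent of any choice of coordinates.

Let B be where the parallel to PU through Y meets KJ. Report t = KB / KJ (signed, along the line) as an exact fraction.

t = 7/51

Choose coordinates K = (0, 0), G = (1, 0), D = (0, 1).
1. Z is the centroid of triangle KGD ⇒ Z = (1/3, 1/3)
2. J lies on line GZ with GJ:JZ = 2:5 ⇒ J = (17/21, 2/21)
3. U is where the line through G parallel to KZ meets line KD ⇒ U = (0, -1)
4. Y lies on line ZU with ZY:YU = 2:1 ⇒ Y = (1/9, -5/9)
5. P is the intersection of line JY and line UK ⇒ P = (0, -29/44)
through Y parallel to PU: direction (0, -15/44); meets KJ at B = (1/9, 2/153)
B = K + t·(J−K) with t = 7/51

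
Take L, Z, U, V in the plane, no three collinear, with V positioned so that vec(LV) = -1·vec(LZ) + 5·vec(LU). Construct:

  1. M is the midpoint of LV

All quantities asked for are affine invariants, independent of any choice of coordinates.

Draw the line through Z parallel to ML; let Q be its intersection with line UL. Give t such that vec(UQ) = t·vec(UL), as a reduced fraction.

Set L = (0, 0), Z = (1, 0), U = (0, 1), V = (-1, 5); any affine frame gives the same invariant.
1. M is the midpoint of LV ⇒ M = (-1/2, 5/2)
through Z parallel to ML: direction (1/2, -5/2); meets UL at Q = (0, 5)
Q = U + t·(L−U) with t = -4

t = -4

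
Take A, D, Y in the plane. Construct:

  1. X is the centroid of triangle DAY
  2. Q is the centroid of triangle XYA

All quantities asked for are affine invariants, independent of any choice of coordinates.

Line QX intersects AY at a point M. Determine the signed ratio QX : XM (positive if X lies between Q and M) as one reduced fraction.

Choose coordinates A = (0, 0), D = (1, 0), Y = (0, 1).
1. X is the centroid of triangle DAY ⇒ X = (1/3, 1/3)
2. Q is the centroid of triangle XYA ⇒ Q = (1/9, 4/9)
line QX meets AY at M = (0, 1/2)
X = Q + t·(M−Q) with t = -2, so QX:XM = -2:3

QX:XM = -2/3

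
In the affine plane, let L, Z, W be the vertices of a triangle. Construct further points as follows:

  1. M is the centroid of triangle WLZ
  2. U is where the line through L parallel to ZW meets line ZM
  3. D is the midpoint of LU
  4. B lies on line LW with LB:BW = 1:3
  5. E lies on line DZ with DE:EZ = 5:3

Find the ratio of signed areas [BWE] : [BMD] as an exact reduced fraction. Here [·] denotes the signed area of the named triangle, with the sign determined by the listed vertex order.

[BWE]:[BMD] = -21/8

Assign L = (0, 0), Z = (1, 0), W = (0, 1) — the answer is frame-independent, so this choice is without loss of generality.
1. M is the centroid of triangle WLZ ⇒ M = (1/3, 1/3)
2. U is where the line through L parallel to ZW meets line ZM ⇒ U = (-1, 1)
3. D is the midpoint of LU ⇒ D = (-1/2, 1/2)
4. B lies on line LW with LB:BW = 1:3 ⇒ B = (0, 1/4)
5. E lies on line DZ with DE:EZ = 5:3 ⇒ E = (7/16, 3/16)
2·[BWE] = -21/64, 2·[BMD] = 1/8
[BWE]:[BMD] = -21/64:1/8 = -21/8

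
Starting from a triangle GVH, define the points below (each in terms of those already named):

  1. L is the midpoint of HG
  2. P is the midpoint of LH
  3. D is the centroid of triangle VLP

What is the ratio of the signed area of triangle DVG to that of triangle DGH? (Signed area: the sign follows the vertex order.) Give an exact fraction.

Work in coordinates with G = (0, 0), V = (1, 0), H = (0, 1).
1. L is the midpoint of HG ⇒ L = (0, 1/2)
2. P is the midpoint of LH ⇒ P = (0, 3/4)
3. D is the centroid of triangle VLP ⇒ D = (1/3, 5/12)
2·[DVG] = -5/12, 2·[DGH] = -1/3
[DVG]:[DGH] = -5/12:-1/3 = 5/4

[DVG]:[DGH] = 5/4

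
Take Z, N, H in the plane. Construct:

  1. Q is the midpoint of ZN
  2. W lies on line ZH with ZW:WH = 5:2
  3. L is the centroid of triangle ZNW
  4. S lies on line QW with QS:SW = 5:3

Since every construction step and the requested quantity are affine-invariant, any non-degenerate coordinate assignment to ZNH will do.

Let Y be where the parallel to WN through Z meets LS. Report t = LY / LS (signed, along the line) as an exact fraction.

Work in coordinates with Z = (0, 0), N = (1, 0), H = (0, 1).
1. Q is the midpoint of ZN ⇒ Q = (1/2, 0)
2. W lies on line ZH with ZW:WH = 5:2 ⇒ W = (0, 5/7)
3. L is the centroid of triangle ZNW ⇒ L = (1/3, 5/21)
4. S lies on line QW with QS:SW = 5:3 ⇒ S = (3/16, 25/56)
through Z parallel to WN: direction (1, -5/7); meets LS at Y = (1, -5/7)
Y = L + t·(S−L) with t = -32/7

t = -32/7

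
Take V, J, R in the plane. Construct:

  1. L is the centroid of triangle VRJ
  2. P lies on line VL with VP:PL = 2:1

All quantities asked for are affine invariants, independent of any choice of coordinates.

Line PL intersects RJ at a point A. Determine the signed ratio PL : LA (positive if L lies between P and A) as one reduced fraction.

PL:LA = 2/3

Set V = (0, 0), J = (1, 0), R = (0, 1); any affine frame gives the same invariant.
1. L is the centroid of triangle VRJ ⇒ L = (1/3, 1/3)
2. P lies on line VL with VP:PL = 2:1 ⇒ P = (2/9, 2/9)
line PL meets RJ at A = (1/2, 1/2)
L = P + t·(A−P) with t = 2/5, so PL:LA = 2/5:3/5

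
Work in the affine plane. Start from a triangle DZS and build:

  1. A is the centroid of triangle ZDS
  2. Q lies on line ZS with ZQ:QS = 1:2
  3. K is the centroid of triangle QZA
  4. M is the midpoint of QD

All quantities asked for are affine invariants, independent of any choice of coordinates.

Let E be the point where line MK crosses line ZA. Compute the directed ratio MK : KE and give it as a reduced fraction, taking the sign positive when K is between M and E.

Choose coordinates D = (0, 0), Z = (1, 0), S = (0, 1).
1. A is the centroid of triangle ZDS ⇒ A = (1/3, 1/3)
2. Q lies on line ZS with ZQ:QS = 1:2 ⇒ Q = (2/3, 1/3)
3. K is the centroid of triangle QZA ⇒ K = (2/3, 2/9)
4. M is the midpoint of QD ⇒ M = (1/3, 1/6)
line MK meets ZA at E = (7/12, 5/24)
K = M + t·(E−M) with t = 4/3, so MK:KE = 4/3:-1/3

MK:KE = -4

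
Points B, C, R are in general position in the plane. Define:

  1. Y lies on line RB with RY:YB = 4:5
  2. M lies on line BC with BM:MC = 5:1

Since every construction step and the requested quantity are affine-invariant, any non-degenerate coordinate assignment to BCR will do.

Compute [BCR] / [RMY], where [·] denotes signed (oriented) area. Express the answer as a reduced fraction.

[BCR]:[RMY] = -27/10

Assign B = (0, 0), C = (1, 0), R = (0, 1) — the answer is frame-independent, so this choice is without loss of generality.
1. Y lies on line RB with RY:YB = 4:5 ⇒ Y = (0, 5/9)
2. M lies on line BC with BM:MC = 5:1 ⇒ M = (5/6, 0)
2·[BCR] = 1, 2·[RMY] = -10/27
[BCR]:[RMY] = 1:-10/27 = -27/10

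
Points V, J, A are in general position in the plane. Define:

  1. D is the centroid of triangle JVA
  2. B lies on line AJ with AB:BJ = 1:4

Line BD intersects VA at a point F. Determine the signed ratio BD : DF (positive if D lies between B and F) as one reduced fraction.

BD:DF = -2/5

Work in coordinates with V = (0, 0), J = (1, 0), A = (0, 1).
1. D is the centroid of triangle JVA ⇒ D = (1/3, 1/3)
2. B lies on line AJ with AB:BJ = 1:4 ⇒ B = (1/5, 4/5)
line BD meets VA at F = (0, 3/2)
D = B + t·(F−B) with t = -2/3, so BD:DF = -2/3:5/3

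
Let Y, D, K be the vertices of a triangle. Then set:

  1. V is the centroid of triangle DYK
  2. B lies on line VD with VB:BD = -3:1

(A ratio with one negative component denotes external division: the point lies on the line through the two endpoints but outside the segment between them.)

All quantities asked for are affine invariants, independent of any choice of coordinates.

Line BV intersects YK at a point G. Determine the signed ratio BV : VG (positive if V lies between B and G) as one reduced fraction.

Set Y = (0, 0), D = (1, 0), K = (0, 1); any affine frame gives the same invariant.
1. V is the centroid of triangle DYK ⇒ V = (1/3, 1/3)
2. B lies on line VD with VB:BD = -3:1 ⇒ B = (4/3, -1/6)
line BV meets YK at G = (0, 1/2)
V = B + t·(G−B) with t = 3/4, so BV:VG = 3/4:1/4

BV:VG = 3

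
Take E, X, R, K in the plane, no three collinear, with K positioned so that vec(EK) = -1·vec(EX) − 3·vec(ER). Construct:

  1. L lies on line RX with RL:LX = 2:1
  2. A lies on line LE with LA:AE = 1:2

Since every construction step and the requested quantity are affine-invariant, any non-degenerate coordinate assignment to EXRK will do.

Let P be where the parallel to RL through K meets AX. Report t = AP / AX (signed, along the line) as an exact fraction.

Set E = (0, 0), X = (1, 0), R = (0, 1), K = (-1, -3); any affine frame gives the same invariant.
1. L lies on line RX with RL:LX = 2:1 ⇒ L = (2/3, 1/3)
2. A lies on line LE with LA:AE = 1:2 ⇒ A = (4/9, 2/9)
through K parallel to RL: direction (2/3, -2/3); meets AX at P = (-22/3, 10/3)
P = A + t·(X−A) with t = -14

t = -14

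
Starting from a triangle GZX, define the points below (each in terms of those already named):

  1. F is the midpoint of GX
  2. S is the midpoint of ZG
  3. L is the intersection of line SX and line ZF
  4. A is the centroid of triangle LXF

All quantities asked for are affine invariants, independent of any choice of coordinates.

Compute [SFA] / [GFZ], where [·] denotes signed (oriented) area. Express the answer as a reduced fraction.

Choose coordinates G = (0, 0), Z = (1, 0), X = (0, 1).
1. F is the midpoint of GX ⇒ F = (0, 1/2)
2. S is the midpoint of ZG ⇒ S = (1/2, 0)
3. L is the intersection of line SX and line ZF ⇒ L = (1/3, 1/3)
4. A is the centroid of triangle LXF ⇒ A = (1/9, 11/18)
2·[SFA] = -1/9, 2·[GFZ] = -1/2
[SFA]:[GFZ] = -1/9:-1/2 = 2/9

[SFA]:[GFZ] = 2/9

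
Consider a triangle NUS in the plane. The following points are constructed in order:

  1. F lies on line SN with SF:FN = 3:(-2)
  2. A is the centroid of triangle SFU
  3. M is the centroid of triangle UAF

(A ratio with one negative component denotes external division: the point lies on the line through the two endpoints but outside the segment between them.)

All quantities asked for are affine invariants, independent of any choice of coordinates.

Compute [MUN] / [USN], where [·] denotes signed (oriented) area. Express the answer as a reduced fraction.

[MUN]:[USN] = 7/9

Assign N = (0, 0), U = (1, 0), S = (0, 1) — the answer is frame-independent, so this choice is without loss of generality.
1. F lies on line SN with SF:FN = 3:(-2) ⇒ F = (0, -2)
2. A is the centroid of triangle SFU ⇒ A = (1/3, -1/3)
3. M is the centroid of triangle UAF ⇒ M = (4/9, -7/9)
2·[MUN] = 7/9, 2·[USN] = 1
[MUN]:[USN] = 7/9:1 = 7/9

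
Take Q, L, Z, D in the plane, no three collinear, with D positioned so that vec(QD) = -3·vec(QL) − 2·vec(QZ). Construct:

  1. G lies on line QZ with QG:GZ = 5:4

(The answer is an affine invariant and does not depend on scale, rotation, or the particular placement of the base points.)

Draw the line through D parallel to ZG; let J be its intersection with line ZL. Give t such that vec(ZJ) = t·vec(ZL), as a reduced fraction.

Work in coordinates with Q = (0, 0), L = (1, 0), Z = (0, 1), D = (-3, -2).
1. G lies on line QZ with QG:GZ = 5:4 ⇒ G = (0, 5/9)
through D parallel to ZG: direction (0, -4/9); meets ZL at J = (-3, 4)
J = Z + t·(L−Z) with t = -3

t = -3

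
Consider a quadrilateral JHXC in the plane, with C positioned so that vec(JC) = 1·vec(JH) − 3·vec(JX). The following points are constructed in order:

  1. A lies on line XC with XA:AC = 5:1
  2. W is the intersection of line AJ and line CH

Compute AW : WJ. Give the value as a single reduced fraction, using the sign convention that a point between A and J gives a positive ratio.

AW:WJ = -1/6

Work in coordinates with J = (0, 0), H = (1, 0), X = (0, 1), C = (1, -3).
1. A lies on line XC with XA:AC = 5:1 ⇒ A = (5/6, -7/3)
2. W is the intersection of line AJ and line CH ⇒ W = (1, -14/5)
W = A + t·(J−A) with t = -1/5, so AW:WJ = t:(1−t) = -1/5:6/5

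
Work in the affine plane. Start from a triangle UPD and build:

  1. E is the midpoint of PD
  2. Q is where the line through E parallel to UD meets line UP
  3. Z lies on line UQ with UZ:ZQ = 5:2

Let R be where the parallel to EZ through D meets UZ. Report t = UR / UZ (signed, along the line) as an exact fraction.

t = -4/5

Choose coordinates U = (0, 0), P = (1, 0), D = (0, 1).
1. E is the midpoint of PD ⇒ E = (1/2, 1/2)
2. Q is where the line through E parallel to UD meets line UP ⇒ Q = (1/2, 0)
3. Z lies on line UQ with UZ:ZQ = 5:2 ⇒ Z = (5/14, 0)
through D parallel to EZ: direction (-1/7, -1/2); meets UZ at R = (-2/7, 0)
R = U + t·(Z−U) with t = -4/5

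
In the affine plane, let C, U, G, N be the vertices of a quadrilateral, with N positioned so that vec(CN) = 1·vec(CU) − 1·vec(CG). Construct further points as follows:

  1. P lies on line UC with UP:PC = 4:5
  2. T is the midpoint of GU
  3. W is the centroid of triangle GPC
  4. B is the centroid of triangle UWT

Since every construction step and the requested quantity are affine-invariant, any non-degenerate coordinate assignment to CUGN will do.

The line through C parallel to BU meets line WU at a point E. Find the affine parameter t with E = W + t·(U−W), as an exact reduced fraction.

Work in coordinates with C = (0, 0), U = (1, 0), G = (0, 1), N = (1, -1).
1. P lies on line UC with UP:PC = 4:5 ⇒ P = (5/9, 0)
2. T is the midpoint of GU ⇒ T = (1/2, 1/2)
3. W is the centroid of triangle GPC ⇒ W = (5/27, 1/3)
4. B is the centroid of triangle UWT ⇒ B = (91/162, 5/18)
through C parallel to BU: direction (71/162, -5/18); meets WU at E = (-71/39, 15/13)
E = W + t·(U−W) with t = -32/13

t = -32/13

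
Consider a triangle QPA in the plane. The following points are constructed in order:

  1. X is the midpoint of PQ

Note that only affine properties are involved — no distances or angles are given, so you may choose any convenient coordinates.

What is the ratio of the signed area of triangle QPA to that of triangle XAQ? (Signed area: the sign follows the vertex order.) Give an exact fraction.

Choose coordinates Q = (0, 0), P = (1, 0), A = (0, 1).
1. X is the midpoint of PQ ⇒ X = (1/2, 0)
2·[QPA] = 1, 2·[XAQ] = 1/2
[QPA]:[XAQ] = 1:1/2 = 2

[QPA]:[XAQ] = 2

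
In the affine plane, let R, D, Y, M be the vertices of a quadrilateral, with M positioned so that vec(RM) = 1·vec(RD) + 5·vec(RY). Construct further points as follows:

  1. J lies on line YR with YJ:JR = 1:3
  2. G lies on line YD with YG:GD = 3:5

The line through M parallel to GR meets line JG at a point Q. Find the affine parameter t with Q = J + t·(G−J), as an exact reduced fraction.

t = -31/9

Set R = (0, 0), D = (1, 0), Y = (0, 1), M = (1, 5); any affine frame gives the same invariant.
1. J lies on line YR with YJ:JR = 1:3 ⇒ J = (0, 3/4)
2. G lies on line YD with YG:GD = 3:5 ⇒ G = (3/8, 5/8)
through M parallel to GR: direction (-3/8, -5/8); meets JG at Q = (-31/24, 85/72)
Q = J + t·(G−J) with t = -31/9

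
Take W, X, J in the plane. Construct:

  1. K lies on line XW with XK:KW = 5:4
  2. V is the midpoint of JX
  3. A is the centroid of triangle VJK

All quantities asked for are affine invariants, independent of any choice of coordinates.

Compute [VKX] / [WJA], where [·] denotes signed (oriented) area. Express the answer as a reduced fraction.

[VKX]:[WJA] = -15/17

Assign W = (0, 0), X = (1, 0), J = (0, 1) — the answer is frame-independent, so this choice is without loss of generality.
1. K lies on line XW with XK:KW = 5:4 ⇒ K = (4/9, 0)
2. V is the midpoint of JX ⇒ V = (1/2, 1/2)
3. A is the centroid of triangle VJK ⇒ A = (17/54, 1/2)
2·[VKX] = 5/18, 2·[WJA] = -17/54
[VKX]:[WJA] = 5/18:-17/54 = -15/17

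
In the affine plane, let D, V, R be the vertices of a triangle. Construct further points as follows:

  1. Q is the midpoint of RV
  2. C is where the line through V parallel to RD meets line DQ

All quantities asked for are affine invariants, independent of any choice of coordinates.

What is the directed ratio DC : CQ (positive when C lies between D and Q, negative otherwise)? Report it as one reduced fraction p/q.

DC:CQ = -2

Assign D = (0, 0), V = (1, 0), R = (0, 1) — the answer is frame-independent, so this choice is without loss of generality.
1. Q is the midpoint of RV ⇒ Q = (1/2, 1/2)
2. C is where the line through V parallel to RD meets line DQ ⇒ C = (1, 1)
C = D + t·(Q−D) with t = 2, so DC:CQ = t:(1−t) = 2:-1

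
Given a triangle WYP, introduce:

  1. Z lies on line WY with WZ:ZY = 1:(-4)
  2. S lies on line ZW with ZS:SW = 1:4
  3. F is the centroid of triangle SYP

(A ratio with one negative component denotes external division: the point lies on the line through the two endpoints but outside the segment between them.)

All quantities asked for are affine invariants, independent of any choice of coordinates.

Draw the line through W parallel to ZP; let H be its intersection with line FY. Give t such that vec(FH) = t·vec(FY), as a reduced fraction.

t = -2/13

Set W = (0, 0), Y = (1, 0), P = (0, 1); any affine frame gives the same invariant.
1. Z lies on line WY with WZ:ZY = 1:(-4) ⇒ Z = (-1/3, 0)
2. S lies on line ZW with ZS:SW = 1:4 ⇒ S = (-4/15, 0)
3. F is the centroid of triangle SYP ⇒ F = (11/45, 1/3)
through W parallel to ZP: direction (1/3, 1); meets FY at H = (5/39, 5/13)
H = F + t·(Y−F) with t = -2/13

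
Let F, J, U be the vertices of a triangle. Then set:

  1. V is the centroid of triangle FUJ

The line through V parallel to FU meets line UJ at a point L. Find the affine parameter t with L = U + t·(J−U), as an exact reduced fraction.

t = 1/3

Assign F = (0, 0), J = (1, 0), U = (0, 1) — the answer is frame-independent, so this choice is without loss of generality.
1. V is the centroid of triangle FUJ ⇒ V = (1/3, 1/3)
through V parallel to FU: direction (0, 1); meets UJ at L = (1/3, 2/3)
L = U + t·(J−U) with t = 1/3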